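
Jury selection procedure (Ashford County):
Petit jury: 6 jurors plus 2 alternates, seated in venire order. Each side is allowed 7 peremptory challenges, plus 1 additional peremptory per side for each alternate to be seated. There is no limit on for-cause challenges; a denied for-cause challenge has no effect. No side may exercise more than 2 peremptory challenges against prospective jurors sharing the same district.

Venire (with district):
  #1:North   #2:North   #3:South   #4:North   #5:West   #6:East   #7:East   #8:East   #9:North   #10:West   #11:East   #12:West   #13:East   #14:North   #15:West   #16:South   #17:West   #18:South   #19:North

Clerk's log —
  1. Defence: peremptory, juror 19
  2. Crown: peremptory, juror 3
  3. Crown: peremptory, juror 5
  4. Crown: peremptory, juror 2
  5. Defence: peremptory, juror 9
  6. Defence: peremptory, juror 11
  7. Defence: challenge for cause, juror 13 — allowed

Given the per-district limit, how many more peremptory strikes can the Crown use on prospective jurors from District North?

1

Crown peremptories so far: #3, #5, #2 — 3 of 9 used, 6 left overall.
Against District North: #2 — 1 used; per-district cap 2 leaves 1.
Binding limit: min(6, 1) = 1.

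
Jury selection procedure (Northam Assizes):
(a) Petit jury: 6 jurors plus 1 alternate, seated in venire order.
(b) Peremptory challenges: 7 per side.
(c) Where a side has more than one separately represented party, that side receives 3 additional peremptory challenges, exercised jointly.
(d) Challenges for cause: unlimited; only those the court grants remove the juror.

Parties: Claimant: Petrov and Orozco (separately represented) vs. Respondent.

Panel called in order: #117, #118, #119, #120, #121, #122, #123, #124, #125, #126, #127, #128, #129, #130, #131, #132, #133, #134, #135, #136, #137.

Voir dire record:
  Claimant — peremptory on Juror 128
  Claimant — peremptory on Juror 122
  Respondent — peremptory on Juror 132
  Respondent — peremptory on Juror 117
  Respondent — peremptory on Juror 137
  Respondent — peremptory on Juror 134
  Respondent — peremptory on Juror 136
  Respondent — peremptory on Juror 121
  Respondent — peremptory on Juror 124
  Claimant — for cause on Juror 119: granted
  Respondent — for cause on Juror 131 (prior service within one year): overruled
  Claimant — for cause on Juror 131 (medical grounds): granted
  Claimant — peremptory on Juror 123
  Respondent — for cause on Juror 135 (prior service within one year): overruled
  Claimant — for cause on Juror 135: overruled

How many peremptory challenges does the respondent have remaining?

Respondent allotment: 7.
Respondent peremptories used: #132, #117, #137, #134, #136, #121, #124 — 7 (for-cause on #131, #135 don't count).
Remaining: 7 − 7 = 0.

0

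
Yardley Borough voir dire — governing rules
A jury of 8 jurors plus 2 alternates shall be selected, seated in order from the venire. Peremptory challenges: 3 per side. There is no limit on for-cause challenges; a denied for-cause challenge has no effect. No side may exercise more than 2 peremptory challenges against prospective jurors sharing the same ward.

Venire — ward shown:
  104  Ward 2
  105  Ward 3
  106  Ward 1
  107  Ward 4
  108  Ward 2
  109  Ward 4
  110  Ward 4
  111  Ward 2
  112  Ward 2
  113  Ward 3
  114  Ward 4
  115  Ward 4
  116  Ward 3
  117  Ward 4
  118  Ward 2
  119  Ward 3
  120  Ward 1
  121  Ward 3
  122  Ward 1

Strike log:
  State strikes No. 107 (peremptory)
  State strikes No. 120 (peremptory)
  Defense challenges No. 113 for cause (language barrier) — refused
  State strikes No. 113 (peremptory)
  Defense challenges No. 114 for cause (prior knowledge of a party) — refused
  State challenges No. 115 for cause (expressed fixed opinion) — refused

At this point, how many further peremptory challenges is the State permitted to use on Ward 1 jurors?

0

State peremptories so far: #107, #120, #113 — 3 of 3 used, 0 left overall.
Against Ward 1: #120 — 1 used; per-ward cap 2 leaves 1.
Binding limit: min(0, 1) = 0.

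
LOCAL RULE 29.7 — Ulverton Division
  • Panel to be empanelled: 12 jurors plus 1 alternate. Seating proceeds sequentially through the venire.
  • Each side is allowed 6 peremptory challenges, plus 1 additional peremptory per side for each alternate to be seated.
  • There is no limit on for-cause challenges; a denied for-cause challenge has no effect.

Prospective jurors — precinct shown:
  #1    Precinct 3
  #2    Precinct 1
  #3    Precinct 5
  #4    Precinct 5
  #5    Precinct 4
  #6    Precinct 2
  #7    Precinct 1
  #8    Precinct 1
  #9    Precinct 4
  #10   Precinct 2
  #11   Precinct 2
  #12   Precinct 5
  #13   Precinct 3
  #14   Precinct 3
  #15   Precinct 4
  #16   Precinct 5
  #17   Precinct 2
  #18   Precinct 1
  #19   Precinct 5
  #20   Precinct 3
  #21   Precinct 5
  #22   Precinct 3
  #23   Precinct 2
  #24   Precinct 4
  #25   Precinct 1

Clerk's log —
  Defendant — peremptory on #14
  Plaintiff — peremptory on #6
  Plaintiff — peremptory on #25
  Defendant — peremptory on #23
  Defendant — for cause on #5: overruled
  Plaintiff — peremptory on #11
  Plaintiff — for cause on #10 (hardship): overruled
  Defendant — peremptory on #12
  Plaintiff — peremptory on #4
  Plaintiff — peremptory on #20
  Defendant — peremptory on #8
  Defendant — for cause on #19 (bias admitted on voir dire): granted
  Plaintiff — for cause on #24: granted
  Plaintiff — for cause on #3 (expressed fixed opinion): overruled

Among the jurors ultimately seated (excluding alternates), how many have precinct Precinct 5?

2

Removed: #4, #6, #8, #11, #12, #14, #19, #20, #23, #24, #25.
Seated jurors 1–12: #1, #2, #3, #5, #7, #9, #10, #13, #15, #16, #17, #18 (alternates #21 not counted).
Of those, in Precinct 5: #3, #16 → 2.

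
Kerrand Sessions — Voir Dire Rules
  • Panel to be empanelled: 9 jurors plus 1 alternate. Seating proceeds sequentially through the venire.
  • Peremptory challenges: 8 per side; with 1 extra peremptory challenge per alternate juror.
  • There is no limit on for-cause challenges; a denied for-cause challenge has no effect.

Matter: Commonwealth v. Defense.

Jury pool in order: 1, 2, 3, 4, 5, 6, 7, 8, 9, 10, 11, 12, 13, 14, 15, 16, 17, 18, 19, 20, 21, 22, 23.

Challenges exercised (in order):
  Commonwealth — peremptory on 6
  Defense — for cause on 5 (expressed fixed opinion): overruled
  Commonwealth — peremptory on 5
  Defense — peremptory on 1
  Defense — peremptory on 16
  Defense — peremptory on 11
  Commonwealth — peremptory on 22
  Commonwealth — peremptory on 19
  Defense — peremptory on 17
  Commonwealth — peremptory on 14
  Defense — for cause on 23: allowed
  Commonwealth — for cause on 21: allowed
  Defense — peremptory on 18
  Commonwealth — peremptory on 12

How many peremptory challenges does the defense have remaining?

Defense allotment: 8 base + 1 × 1 alternate = 9.
Defense peremptories used: #1, #16, #11, #17, #18 — 5 (for-cause on #5, #23 don't count).
Remaining: 9 − 5 = 4.

4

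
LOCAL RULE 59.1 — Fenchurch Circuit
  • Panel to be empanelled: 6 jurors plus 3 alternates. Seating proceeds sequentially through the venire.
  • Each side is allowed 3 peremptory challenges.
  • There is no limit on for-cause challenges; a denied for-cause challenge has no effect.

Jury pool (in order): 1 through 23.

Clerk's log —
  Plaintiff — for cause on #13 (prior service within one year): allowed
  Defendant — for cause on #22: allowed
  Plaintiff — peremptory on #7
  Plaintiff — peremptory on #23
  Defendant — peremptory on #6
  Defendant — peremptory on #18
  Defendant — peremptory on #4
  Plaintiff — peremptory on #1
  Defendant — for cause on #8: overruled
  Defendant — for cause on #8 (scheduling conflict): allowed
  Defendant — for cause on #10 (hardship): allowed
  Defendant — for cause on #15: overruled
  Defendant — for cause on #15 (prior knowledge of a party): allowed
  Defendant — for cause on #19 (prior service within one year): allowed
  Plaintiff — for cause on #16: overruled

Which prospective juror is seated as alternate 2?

Removed: #1, #4, #6, #7, #8, #10, #13, #15, #18, #19, #22, #23. (#16 stays — for-cause denied.)
Filling seats in venire order through position 8: #2, #3, #5, #9, #11, #12, #14, #16.
So alternate 2 is #16.

16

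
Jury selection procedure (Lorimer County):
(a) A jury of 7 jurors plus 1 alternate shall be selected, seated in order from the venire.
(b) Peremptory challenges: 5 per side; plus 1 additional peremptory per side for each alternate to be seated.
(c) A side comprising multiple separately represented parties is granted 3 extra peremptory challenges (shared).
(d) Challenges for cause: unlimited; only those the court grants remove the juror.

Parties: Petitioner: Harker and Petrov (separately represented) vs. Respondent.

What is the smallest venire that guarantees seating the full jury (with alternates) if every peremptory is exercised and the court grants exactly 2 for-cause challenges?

Seats to fill: 7 + 1 alternates = 8.
Peremptories — Petitioner: 5 + 1×1 + 3 = 9; Respondent: 5 + 1×1 = 6; total 15.
For-cause removals: 2.
Minimum venire: 8 + 15 + 2 = 25.

25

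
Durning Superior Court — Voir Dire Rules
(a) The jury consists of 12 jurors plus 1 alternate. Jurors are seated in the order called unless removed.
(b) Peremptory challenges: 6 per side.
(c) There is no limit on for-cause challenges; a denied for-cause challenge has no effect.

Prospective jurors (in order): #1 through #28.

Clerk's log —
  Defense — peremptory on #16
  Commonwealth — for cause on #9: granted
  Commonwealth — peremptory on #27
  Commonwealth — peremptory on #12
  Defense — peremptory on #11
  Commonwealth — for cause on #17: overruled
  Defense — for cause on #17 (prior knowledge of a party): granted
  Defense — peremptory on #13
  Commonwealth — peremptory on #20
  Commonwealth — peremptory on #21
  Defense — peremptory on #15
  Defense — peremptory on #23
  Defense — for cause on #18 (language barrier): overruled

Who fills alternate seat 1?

22

Removed: #9, #11, #12, #13, #15, #16, #17, #20, #21, #23, #27. (#18 stays — for-cause denied.)
Seating in order: seats 1–12 → #1, #2, #3, #4, #5, #6, #7, #8, #10, #14, #18, #19; alternates → #22.
So alternate 1 is #22.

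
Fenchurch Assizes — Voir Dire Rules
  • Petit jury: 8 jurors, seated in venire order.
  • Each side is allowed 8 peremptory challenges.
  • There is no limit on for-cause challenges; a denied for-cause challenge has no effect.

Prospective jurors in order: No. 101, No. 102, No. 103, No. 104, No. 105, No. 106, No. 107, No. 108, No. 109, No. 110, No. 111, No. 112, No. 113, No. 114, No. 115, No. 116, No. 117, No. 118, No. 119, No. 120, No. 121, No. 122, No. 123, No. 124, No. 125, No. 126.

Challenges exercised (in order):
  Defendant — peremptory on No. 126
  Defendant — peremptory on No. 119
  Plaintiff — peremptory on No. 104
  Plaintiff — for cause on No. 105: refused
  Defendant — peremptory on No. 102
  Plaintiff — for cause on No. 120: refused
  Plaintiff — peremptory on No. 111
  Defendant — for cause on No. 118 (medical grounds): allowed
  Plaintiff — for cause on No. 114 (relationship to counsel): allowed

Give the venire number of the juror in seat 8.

Removed: #102, #104, #111, #114, #118, #119, #126. (#105, #120 stay — for-cause denied.)
Filling seats in venire order through position 8: #101, #103, #105, #106, #107, #108, #109, #110.
So seat 8 is #110.

110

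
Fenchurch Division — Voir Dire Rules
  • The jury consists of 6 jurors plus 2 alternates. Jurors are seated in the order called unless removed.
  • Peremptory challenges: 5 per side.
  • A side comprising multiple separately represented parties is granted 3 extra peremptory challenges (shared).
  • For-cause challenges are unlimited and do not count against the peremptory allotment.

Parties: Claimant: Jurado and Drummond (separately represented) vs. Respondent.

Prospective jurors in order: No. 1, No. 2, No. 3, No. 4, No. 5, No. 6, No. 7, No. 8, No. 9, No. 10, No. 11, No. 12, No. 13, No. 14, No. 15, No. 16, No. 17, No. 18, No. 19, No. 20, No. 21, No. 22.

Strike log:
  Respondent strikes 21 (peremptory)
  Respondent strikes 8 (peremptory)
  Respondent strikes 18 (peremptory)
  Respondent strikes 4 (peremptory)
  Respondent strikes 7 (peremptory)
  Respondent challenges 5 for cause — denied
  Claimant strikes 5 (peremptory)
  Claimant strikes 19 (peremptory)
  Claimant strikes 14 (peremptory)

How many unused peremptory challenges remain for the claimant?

5

Claimant allotment: 5 base + 3 multi-party = 8.
Claimant peremptories used: #5, #19, #14 — 3.
Remaining: 8 − 3 = 5.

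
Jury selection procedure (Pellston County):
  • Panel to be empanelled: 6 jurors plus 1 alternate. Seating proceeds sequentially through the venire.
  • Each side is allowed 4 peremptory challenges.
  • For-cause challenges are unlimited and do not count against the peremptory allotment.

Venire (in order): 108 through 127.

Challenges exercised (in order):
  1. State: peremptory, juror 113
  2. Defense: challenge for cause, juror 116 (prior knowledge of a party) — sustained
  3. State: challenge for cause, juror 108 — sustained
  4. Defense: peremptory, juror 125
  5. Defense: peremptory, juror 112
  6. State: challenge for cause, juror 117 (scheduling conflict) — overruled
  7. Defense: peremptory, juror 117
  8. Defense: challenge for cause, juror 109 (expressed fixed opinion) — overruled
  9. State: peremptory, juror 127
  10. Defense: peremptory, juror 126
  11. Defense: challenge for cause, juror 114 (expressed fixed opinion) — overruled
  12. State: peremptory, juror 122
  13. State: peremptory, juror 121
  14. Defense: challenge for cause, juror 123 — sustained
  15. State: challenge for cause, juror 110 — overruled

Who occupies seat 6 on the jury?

Removed: #108, #112, #113, #116, #117, #121, #122, #123, #125, #126, #127. (#109, #110, #114 stay — for-cause denied.)
Filling seats in venire order through position 6: #109, #110, #111, #114, #115, #118.
So seat 6 is #118.

118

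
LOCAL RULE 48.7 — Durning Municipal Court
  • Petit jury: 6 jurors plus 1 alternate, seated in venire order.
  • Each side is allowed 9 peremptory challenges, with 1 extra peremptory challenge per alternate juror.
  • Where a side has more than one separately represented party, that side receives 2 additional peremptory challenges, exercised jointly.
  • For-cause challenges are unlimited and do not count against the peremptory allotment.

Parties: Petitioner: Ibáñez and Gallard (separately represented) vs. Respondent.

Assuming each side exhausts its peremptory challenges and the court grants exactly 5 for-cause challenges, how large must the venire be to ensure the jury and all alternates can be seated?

34

Seats to fill: 6 + 1 alternates = 7.
Peremptories — Petitioner: 9 + 1×1 + 2 = 12; Respondent: 9 + 1×1 = 10; total 22.
For-cause removals: 5.
Minimum venire: 7 + 22 + 5 = 34.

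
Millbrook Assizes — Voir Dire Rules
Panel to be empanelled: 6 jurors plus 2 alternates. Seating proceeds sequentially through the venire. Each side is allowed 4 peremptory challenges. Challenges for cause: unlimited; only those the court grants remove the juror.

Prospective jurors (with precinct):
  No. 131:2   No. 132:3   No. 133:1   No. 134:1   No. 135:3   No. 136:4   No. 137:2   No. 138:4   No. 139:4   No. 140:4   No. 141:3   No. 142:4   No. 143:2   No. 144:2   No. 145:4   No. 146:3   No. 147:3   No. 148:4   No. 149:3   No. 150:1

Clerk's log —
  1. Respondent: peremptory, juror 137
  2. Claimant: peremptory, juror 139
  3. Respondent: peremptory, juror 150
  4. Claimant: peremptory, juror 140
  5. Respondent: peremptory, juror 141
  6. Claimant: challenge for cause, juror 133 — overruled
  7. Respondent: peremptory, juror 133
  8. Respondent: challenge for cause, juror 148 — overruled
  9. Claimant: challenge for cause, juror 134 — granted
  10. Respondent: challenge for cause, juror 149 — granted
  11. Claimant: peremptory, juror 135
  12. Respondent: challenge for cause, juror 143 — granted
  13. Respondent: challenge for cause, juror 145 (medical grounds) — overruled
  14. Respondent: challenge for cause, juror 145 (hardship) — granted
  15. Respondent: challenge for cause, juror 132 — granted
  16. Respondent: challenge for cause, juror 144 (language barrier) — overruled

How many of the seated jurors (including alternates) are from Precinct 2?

Removed: #132, #133, #134, #135, #137, #139, #140, #141, #143, #145, #149, #150.
Seated (8 incl. alternates): #131, #136, #138, #142, #144, #146, #147, #148.
Of those, in Precinct 2: #131, #144 → 2.

2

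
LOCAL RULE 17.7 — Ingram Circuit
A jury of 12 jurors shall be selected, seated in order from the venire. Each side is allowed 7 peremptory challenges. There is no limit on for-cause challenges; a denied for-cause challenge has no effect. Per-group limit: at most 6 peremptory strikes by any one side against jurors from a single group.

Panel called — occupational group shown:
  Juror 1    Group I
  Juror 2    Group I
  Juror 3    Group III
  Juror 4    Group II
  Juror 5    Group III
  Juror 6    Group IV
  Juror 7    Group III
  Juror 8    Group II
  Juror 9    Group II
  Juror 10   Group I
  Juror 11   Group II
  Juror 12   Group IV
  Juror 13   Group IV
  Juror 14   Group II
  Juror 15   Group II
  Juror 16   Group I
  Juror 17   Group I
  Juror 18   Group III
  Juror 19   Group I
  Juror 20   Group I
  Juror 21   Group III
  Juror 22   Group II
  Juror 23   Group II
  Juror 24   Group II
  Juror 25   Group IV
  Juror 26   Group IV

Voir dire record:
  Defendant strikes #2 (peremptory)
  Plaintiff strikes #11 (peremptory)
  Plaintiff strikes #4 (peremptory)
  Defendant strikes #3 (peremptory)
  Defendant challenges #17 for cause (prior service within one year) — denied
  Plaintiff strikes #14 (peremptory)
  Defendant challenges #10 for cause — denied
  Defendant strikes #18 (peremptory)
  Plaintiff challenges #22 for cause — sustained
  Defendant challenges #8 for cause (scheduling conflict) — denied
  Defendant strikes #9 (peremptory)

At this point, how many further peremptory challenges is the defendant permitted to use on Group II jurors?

Defendant peremptories so far: #2, #3, #18, #9 — 4 of 7 used, 3 left overall.
Against Group II: #9 — 1 used; per-group cap 6 leaves 5.
Binding limit: min(3, 5) = 3.

3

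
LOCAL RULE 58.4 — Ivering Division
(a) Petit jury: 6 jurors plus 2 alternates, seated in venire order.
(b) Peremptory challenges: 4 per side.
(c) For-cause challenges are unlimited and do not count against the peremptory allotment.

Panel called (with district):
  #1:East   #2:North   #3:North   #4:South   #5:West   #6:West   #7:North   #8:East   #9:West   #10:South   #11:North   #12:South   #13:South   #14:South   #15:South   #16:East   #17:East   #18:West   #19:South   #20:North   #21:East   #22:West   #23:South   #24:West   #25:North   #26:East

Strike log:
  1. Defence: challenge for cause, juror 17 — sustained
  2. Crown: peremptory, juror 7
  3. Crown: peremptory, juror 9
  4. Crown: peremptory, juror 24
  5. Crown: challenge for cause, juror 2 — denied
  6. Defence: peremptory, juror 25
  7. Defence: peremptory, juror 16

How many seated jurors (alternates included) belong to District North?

2

Removed: #7, #9, #16, #17, #24, #25.
Seated (8 incl. alternates): #1, #2, #3, #4, #5, #6, #8, #10.
Of those, in District North: #2, #3 → 2.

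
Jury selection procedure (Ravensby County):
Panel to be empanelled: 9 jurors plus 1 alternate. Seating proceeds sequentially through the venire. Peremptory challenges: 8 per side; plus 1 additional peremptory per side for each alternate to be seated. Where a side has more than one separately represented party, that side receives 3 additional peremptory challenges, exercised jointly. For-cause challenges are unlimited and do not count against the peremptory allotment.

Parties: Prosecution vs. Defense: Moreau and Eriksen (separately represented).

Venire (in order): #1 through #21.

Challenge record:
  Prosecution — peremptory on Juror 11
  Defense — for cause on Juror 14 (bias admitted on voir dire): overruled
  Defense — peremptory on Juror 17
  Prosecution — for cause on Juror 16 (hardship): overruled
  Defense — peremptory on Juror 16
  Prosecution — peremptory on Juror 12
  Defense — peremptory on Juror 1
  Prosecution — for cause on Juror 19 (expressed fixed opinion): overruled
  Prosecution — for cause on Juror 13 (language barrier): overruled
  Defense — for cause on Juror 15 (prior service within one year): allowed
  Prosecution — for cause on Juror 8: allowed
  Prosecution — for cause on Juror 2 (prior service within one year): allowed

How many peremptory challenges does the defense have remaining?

Defense allotment: 8 base + 1 × 1 alternate + 3 multi-party = 12.
Defense peremptories used: #17, #16, #1 — 3 (for-cause on #14, #15 don't count).
Remaining: 12 − 3 = 9.

9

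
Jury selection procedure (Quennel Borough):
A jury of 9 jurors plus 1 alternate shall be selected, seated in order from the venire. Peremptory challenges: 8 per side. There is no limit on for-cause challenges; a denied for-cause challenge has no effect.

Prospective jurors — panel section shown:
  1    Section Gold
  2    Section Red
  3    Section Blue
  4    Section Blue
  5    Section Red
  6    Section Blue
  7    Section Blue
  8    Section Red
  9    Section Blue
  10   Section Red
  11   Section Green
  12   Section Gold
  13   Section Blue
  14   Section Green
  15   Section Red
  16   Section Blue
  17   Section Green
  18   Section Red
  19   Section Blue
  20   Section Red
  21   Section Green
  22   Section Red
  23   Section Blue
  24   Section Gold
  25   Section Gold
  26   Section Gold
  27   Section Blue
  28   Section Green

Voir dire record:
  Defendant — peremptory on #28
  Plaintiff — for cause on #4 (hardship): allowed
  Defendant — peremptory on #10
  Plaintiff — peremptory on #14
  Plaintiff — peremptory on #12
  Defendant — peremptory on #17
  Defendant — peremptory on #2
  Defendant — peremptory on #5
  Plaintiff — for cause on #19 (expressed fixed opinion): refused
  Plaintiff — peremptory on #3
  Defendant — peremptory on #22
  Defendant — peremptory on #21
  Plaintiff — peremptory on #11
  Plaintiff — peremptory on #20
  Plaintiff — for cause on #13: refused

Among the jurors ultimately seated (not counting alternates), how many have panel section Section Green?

0

Removed: #2, #3, #4, #5, #10, #11, #12, #14, #17, #20, #21, #22, #28.
Seated jurors 1–9: #1, #6, #7, #8, #9, #13, #15, #16, #18 (alternates #19 not counted).
None of those are in Section Green → 0.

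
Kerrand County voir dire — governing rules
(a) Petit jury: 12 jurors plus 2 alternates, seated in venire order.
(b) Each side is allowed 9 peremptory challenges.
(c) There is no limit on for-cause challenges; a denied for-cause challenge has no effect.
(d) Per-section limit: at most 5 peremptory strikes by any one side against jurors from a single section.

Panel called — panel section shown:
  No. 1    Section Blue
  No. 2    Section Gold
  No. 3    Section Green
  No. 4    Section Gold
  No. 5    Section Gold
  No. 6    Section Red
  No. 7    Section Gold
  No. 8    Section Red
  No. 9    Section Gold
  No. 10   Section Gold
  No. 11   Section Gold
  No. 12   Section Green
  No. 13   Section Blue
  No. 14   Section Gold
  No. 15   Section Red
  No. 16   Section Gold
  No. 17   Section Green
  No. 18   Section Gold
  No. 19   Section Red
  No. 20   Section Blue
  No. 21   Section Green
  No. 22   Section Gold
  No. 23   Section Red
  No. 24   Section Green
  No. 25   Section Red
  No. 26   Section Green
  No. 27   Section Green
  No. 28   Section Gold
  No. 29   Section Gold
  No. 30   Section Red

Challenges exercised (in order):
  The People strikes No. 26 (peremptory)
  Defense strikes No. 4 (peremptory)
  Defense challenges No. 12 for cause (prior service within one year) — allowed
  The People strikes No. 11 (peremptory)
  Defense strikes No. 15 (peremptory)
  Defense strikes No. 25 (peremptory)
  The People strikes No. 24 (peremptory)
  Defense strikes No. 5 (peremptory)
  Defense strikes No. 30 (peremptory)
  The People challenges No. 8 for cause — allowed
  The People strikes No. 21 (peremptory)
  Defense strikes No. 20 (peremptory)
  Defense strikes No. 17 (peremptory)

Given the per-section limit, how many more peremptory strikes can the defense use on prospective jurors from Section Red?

Defense peremptories so far: #4, #15, #25, #5, #30, #20, #17 — 7 of 9 used, 2 left overall.
Against Section Red: #15, #25, #30 — 3 used; per-section cap 5 leaves 2.
Binding limit: min(2, 2) = 2.

2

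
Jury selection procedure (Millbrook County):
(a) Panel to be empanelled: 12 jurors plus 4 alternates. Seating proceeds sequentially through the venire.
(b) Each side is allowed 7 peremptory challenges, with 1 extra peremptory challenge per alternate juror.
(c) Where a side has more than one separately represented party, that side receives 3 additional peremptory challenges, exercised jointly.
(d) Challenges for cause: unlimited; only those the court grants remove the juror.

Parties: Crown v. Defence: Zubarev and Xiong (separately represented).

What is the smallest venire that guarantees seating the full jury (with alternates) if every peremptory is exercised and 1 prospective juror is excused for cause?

42

Seats to fill: 12 + 4 alternates = 16.
Peremptories — Crown: 7 + 1×4 = 11; Defence: 7 + 1×4 + 3 = 14; total 25.
For-cause removals: 1.
Minimum venire: 16 + 25 + 1 = 42.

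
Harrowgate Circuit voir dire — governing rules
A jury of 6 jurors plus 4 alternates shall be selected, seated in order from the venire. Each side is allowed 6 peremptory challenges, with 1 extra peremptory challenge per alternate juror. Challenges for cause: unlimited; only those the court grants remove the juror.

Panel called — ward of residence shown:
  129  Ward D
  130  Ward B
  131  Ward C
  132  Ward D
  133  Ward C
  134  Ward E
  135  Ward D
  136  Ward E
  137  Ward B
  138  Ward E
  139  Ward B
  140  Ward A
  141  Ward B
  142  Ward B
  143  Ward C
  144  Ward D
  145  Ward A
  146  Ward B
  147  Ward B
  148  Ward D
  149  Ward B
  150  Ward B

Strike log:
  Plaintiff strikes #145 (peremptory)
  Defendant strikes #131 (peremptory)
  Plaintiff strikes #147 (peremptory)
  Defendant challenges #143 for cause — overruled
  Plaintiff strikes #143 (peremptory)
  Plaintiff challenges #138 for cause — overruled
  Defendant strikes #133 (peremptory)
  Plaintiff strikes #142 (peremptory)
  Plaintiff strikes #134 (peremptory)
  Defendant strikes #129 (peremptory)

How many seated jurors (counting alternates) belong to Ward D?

Removed: #129, #131, #133, #134, #142, #143, #145, #147.
Seated (10 incl. alternates): #130, #132, #135, #136, #137, #138, #139, #140, #141, #144.
Of those, in Ward D: #132, #135, #144 → 3.

3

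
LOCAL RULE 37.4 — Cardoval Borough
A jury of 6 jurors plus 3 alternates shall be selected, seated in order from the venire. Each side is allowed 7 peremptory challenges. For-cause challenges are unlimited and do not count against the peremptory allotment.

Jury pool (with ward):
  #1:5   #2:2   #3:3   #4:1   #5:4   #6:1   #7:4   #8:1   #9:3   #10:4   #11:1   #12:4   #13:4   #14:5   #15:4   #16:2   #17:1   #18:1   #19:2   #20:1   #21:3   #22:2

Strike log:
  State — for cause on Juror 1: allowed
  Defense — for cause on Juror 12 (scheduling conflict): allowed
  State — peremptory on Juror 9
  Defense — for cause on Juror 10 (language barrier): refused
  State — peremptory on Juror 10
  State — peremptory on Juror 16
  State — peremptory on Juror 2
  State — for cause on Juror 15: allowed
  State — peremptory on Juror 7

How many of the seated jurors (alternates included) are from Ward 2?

0

Removed: #1, #2, #7, #9, #10, #12, #15, #16.
Seated (9 incl. alternates): #3, #4, #5, #6, #8, #11, #13, #14, #17.
None of those are in Ward 2 → 0.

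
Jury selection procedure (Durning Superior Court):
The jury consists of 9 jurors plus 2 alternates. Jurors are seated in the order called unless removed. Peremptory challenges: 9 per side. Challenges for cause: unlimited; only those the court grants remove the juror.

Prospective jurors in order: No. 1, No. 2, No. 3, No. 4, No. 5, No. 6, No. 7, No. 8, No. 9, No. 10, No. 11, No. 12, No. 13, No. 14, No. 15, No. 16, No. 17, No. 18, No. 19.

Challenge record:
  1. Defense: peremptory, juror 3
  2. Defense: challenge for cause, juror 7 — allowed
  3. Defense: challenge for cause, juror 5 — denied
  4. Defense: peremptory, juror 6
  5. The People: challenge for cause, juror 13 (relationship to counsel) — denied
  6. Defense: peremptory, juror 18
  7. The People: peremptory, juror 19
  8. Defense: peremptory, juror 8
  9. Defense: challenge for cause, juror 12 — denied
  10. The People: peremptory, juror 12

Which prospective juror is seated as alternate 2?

Removed: #3, #6, #7, #8, #12, #18, #19. (#5, #13 stay — for-cause denied.)
Seating in order: seats 1–9 → #1, #2, #4, #5, #9, #10, #11, #13, #14; alternates → #15, #16.
So alternate 2 is #16.

16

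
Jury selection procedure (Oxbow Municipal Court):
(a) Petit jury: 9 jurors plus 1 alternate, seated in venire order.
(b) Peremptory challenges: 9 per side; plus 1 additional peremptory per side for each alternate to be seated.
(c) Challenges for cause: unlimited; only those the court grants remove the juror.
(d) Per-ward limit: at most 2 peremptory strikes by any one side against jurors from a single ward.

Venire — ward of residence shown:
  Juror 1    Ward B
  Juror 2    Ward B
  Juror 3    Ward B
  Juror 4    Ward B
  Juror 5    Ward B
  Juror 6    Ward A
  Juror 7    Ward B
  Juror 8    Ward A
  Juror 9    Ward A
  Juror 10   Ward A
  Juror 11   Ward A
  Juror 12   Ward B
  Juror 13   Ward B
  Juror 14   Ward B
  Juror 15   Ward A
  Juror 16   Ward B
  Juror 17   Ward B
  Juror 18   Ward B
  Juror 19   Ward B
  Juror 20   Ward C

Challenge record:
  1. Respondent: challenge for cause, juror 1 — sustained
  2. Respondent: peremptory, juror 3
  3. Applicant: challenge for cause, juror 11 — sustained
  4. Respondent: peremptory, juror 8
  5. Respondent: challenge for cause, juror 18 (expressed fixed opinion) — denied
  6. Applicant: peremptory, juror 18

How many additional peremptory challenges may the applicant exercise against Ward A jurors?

2

Applicant peremptories so far: #18 — 1 of 10 used, 9 left overall.
Against Ward A: none yet — per-ward cap 2 leaves 2.
Binding limit: min(9, 2) = 2.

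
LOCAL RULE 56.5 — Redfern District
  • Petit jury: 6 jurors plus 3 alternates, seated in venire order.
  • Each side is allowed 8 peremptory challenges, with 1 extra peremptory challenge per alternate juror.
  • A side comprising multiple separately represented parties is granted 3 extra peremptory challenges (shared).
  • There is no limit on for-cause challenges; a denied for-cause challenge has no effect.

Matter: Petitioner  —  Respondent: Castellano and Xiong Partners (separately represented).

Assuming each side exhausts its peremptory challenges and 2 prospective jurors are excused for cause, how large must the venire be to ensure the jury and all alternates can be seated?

36

Seats to fill: 6 + 3 alternates = 9.
Peremptories — Petitioner: 8 + 1×3 = 11; Respondent: 8 + 1×3 + 3 = 14; total 25.
For-cause removals: 2.
Minimum venire: 9 + 25 + 2 = 36.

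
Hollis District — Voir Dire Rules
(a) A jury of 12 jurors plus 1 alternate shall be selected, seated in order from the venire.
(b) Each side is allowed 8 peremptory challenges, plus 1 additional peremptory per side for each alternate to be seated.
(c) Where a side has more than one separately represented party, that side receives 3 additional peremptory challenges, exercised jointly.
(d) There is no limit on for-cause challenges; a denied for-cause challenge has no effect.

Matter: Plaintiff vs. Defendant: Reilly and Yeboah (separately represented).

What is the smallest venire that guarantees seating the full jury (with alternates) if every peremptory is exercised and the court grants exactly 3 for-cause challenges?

Seats to fill: 12 + 1 alternates = 13.
Peremptories — Plaintiff: 8 + 1×1 = 9; Defendant: 8 + 1×1 + 3 = 12; total 21.
For-cause removals: 3.
Minimum venire: 13 + 21 + 3 = 37.

37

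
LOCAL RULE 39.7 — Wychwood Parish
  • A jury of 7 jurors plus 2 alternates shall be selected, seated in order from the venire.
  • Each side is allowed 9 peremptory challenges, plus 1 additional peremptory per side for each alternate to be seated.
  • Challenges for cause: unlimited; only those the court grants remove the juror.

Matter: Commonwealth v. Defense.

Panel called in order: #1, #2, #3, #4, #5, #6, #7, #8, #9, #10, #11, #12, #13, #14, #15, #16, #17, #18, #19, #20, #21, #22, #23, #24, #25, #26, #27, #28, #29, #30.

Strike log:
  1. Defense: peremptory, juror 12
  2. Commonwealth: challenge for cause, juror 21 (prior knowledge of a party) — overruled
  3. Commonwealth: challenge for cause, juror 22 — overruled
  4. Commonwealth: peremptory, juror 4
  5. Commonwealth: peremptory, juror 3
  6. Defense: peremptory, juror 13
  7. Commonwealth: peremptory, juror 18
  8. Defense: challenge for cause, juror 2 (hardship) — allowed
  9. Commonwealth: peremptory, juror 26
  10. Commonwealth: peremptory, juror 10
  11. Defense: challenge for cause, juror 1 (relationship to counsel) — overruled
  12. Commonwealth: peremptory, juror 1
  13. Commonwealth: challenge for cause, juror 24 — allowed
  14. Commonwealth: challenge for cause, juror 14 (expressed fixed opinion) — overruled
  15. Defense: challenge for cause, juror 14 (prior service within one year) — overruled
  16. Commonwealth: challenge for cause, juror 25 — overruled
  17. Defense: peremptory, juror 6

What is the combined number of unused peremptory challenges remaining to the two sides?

Commonwealth allotment: 9 base + 1 × 2 alternates = 11. Defense allotment: 9 base + 1 × 2 alternates = 11.
Commonwealth peremptories used: #4, #3, #18, #26, #10, #1 — 6 (for-cause on #21, #22, #24, #14, #25 don't count).
Defense peremptories used: #12, #13, #6 — 3 (for-cause on #2, #1, #14 don't count).
Remaining: (11 − 6) + (11 − 3) = 13.

13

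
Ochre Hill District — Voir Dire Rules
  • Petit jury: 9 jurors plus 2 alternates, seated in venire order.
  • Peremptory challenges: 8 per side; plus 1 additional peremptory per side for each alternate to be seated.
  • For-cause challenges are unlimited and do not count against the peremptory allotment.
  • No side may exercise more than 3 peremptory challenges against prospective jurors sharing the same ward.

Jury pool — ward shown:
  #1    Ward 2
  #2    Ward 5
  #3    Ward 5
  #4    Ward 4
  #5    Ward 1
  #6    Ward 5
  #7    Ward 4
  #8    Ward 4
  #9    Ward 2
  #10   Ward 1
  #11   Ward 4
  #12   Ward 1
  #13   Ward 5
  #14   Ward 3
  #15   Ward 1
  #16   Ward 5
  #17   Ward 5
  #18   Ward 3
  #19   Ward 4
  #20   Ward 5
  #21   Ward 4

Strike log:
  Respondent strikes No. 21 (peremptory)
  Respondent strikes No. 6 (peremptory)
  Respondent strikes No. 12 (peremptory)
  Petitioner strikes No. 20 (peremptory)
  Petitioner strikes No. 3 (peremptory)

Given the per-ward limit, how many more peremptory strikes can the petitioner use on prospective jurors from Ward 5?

1

Petitioner peremptories so far: #20, #3 — 2 of 10 used, 8 left overall.
Against Ward 5: #20, #3 — 2 used; per-ward cap 3 leaves 1.
Binding limit: min(8, 1) = 1.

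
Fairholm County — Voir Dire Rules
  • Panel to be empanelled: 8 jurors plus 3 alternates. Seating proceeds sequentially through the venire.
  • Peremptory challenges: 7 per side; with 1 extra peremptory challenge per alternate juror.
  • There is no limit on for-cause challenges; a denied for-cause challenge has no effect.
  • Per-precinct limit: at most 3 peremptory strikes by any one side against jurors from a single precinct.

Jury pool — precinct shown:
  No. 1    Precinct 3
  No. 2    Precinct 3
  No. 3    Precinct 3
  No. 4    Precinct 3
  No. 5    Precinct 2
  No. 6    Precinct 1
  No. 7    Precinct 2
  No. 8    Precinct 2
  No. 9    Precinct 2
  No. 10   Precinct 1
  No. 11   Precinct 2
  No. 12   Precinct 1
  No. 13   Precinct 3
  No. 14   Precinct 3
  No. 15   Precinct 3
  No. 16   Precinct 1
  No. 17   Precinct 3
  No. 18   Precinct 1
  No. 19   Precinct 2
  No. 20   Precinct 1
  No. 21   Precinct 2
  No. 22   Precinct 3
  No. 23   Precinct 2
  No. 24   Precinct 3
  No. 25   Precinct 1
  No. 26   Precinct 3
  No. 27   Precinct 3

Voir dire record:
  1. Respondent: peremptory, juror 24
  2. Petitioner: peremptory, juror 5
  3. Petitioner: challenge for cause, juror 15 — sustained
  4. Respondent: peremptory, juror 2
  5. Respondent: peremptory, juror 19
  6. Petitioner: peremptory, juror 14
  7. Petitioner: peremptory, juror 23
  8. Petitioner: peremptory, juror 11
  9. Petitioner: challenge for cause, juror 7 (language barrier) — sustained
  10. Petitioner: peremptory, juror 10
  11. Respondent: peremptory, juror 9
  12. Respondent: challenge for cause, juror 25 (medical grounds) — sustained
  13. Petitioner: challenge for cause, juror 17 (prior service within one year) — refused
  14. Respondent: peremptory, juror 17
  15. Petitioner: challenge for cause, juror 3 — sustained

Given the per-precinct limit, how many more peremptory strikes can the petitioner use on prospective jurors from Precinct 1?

Petitioner peremptories so far: #5, #14, #23, #11, #10 — 5 of 10 used, 5 left overall.
Against Precinct 1: #10 — 1 used; per-precinct cap 3 leaves 2.
Binding limit: min(5, 2) = 2.

2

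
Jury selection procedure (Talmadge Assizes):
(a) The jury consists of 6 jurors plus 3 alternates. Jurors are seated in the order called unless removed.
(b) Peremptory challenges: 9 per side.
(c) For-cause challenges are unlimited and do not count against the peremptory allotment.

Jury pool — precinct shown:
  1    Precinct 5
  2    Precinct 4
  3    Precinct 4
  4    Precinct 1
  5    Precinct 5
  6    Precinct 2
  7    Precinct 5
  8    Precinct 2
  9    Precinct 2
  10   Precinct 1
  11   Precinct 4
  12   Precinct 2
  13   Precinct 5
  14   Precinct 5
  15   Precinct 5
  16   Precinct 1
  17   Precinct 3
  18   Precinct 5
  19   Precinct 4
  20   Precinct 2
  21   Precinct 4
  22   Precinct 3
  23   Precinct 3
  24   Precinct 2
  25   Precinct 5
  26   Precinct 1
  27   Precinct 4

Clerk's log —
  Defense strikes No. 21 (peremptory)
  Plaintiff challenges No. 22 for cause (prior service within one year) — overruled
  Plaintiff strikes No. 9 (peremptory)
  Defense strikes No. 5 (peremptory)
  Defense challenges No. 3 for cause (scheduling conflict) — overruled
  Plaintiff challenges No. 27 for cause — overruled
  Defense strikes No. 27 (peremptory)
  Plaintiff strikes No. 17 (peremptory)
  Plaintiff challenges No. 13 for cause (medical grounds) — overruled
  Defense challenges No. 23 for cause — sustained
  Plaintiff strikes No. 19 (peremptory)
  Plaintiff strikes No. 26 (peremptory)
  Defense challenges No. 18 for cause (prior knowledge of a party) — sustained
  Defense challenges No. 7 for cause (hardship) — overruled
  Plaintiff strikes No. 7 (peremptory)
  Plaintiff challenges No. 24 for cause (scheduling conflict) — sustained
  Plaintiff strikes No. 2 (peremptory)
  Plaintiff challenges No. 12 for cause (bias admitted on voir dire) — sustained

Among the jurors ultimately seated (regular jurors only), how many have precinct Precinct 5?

Removed: #2, #5, #7, #9, #12, #17, #18, #19, #21, #23, #24, #26, #27.
Seated jurors 1–6: #1, #3, #4, #6, #8, #10 (alternates #11, #13, #14 not counted).
Of those, in Precinct 5: #1 → 1.

1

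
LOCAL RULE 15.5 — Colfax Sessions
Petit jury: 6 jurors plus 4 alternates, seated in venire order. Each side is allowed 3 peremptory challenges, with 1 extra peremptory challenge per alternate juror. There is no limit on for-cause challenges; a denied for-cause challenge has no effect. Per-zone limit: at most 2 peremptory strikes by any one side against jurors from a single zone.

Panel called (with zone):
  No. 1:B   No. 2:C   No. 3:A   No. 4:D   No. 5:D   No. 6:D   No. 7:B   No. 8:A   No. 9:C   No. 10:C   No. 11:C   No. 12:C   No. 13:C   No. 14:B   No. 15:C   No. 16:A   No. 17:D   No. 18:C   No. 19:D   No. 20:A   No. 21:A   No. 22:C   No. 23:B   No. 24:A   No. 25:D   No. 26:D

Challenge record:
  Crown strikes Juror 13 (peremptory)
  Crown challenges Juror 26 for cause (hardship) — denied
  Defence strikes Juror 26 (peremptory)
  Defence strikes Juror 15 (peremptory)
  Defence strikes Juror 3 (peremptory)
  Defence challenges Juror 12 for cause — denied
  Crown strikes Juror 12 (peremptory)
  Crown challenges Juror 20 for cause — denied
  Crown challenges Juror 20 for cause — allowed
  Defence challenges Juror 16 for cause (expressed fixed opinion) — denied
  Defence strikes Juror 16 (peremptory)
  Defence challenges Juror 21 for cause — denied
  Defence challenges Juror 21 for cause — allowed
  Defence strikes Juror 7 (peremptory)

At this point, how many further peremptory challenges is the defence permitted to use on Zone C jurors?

1

Defence peremptories so far: #26, #15, #3, #16, #7 — 5 of 7 used, 2 left overall.
Against Zone C: #15 — 1 used; per-zone cap 2 leaves 1.
Binding limit: min(2, 1) = 1.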